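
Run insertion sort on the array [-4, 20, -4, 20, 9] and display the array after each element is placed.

First element -4 is already 'sorted'
Insert 20: shifted 0 elements -> [-4, 20, -4, 20, 9]
Insert -4: shifted 1 elements -> [-4, -4, 20, 20, 9]
Insert 20: shifted 0 elements -> [-4, -4, 20, 20, 9]
Insert 9: shifted 2 elements -> [-4, -4, 9, 20, 20]


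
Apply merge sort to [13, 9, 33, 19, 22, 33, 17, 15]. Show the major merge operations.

Divide and conquer:
  Merge [13] + [9] -> [9, 13]
  Merge [33] + [19] -> [19, 33]
  Merge [9, 13] + [19, 33] -> [9, 13, 19, 33]
  Merge [22] + [33] -> [22, 33]
  Merge [17] + [15] -> [15, 17]
  Merge [22, 33] + [15, 17] -> [15, 17, 22, 33]
  Merge [9, 13, 19, 33] + [15, 17, 22, 33] -> [9, 13, 15, 17, 19, 22, 33, 33]


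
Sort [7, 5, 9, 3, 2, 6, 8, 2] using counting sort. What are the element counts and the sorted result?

Count array: [0, 0, 2, 1, 0, 1, 1, 1, 1, 1]
(count[i] = number of elements equal to i)
Cumulative count: [0, 0, 2, 3, 3, 4, 5, 6, 7, 8]
Sorted: [2, 2, 3, 5, 6, 7, 8, 9]


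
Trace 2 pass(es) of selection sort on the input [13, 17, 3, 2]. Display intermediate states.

Pass 1: Select minimum 2 at index 3, swap -> [2, 17, 3, 13]
Pass 2: Select minimum 3 at index 2, swap -> [2, 3, 17, 13]


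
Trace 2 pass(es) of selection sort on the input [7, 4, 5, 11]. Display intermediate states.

Pass 1: Select minimum 4 at index 1, swap -> [4, 7, 5, 11]
Pass 2: Select minimum 5 at index 2, swap -> [4, 5, 7, 11]


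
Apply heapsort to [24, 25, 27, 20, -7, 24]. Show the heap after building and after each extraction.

Build heap: [27, 25, 24, 20, -7, 24]
Extract 27: [25, 24, 24, 20, -7, 27]
Extract 25: [24, 20, 24, -7, 25, 27]
Extract 24: [24, 20, -7, 24, 25, 27]
Extract 24: [20, -7, 24, 24, 25, 27]
Extract 20: [-7, 20, 24, 24, 25, 27]


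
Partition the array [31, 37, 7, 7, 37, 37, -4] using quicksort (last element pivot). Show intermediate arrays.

Partition 1: pivot=-4 at index 0 -> [-4, 37, 7, 7, 37, 37, 31]
Partition 2: pivot=31 at index 3 -> [-4, 7, 7, 31, 37, 37, 37]
Partition 3: pivot=7 at index 2 -> [-4, 7, 7, 31, 37, 37, 37]
Partition 4: pivot=37 at index 6 -> [-4, 7, 7, 31, 37, 37, 37]
Partition 5: pivot=37 at index 5 -> [-4, 7, 7, 31, 37, 37, 37]


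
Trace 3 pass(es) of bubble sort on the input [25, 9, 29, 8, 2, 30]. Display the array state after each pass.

After pass 1: [9, 25, 8, 2, 29, 30] (3 swaps)
After pass 2: [9, 8, 2, 25, 29, 30] (2 swaps)
After pass 3: [8, 2, 9, 25, 29, 30] (2 swaps)
Total swaps: 7


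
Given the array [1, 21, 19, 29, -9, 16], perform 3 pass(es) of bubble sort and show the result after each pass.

After pass 1: [1, 19, 21, -9, 16, 29] (3 swaps)
After pass 2: [1, 19, -9, 16, 21, 29] (2 swaps)
After pass 3: [1, -9, 16, 19, 21, 29] (2 swaps)
Total swaps: 7


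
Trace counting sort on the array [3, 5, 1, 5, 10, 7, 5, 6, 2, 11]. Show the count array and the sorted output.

Count array: [0, 1, 1, 1, 0, 3, 1, 1, 0, 0, 1, 1]
(count[i] = number of elements equal to i)
Cumulative count: [0, 1, 2, 3, 3, 6, 7, 8, 8, 8, 9, 10]
Sorted: [1, 2, 3, 5, 5, 5, 6, 7, 10, 11]


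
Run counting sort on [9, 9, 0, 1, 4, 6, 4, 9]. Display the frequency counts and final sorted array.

Count array: [1, 1, 0, 0, 2, 0, 1, 0, 0, 3]
(count[i] = number of elements equal to i)
Cumulative count: [1, 2, 2, 2, 4, 4, 5, 5, 5, 8]
Sorted: [0, 1, 4, 4, 6, 9, 9, 9]


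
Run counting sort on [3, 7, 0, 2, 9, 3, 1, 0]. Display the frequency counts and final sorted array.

Count array: [2, 1, 1, 2, 0, 0, 0, 1, 0, 1]
(count[i] = number of elements equal to i)
Cumulative count: [2, 3, 4, 6, 6, 6, 6, 7, 7, 8]
Sorted: [0, 0, 1, 2, 3, 3, 7, 9]


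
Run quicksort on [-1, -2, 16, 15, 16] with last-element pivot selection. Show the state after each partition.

Partition 1: pivot=16 at index 4 -> [-1, -2, 16, 15, 16]
Partition 2: pivot=15 at index 2 -> [-1, -2, 15, 16, 16]
Partition 3: pivot=-2 at index 0 -> [-2, -1, 15, 16, 16]


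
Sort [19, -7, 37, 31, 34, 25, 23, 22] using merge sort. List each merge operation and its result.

Divide and conquer:
  Merge [19] + [-7] -> [-7, 19]
  Merge [37] + [31] -> [31, 37]
  Merge [-7, 19] + [31, 37] -> [-7, 19, 31, 37]
  Merge [34] + [25] -> [25, 34]
  Merge [23] + [22] -> [22, 23]
  Merge [25, 34] + [22, 23] -> [22, 23, 25, 34]
  Merge [-7, 19, 31, 37] + [22, 23, 25, 34] -> [-7, 19, 22, 23, 25, 31, 34, 37]


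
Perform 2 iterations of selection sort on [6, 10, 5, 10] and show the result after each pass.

Pass 1: Select minimum 5 at index 2, swap -> [5, 10, 6, 10]
Pass 2: Select minimum 6 at index 2, swap -> [5, 6, 10, 10]


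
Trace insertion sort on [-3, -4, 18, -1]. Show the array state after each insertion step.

First element -3 is already 'sorted'
Insert -4: shifted 1 elements -> [-4, -3, 18, -1]
Insert 18: shifted 0 elements -> [-4, -3, 18, -1]
Insert -1: shifted 1 elements -> [-4, -3, -1, 18]


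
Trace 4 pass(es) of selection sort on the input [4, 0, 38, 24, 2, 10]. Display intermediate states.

Pass 1: Select minimum 0 at index 1, swap -> [0, 4, 38, 24, 2, 10]
Pass 2: Select minimum 2 at index 4, swap -> [0, 2, 38, 24, 4, 10]
Pass 3: Select minimum 4 at index 4, swap -> [0, 2, 4, 24, 38, 10]
Pass 4: Select minimum 10 at index 5, swap -> [0, 2, 4, 10, 38, 24]


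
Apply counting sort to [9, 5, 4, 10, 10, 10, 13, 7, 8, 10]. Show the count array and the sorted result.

Count array: [0, 0, 0, 0, 1, 1, 0, 1, 1, 1, 4, 0, 0, 1]
(count[i] = number of elements equal to i)
Cumulative count: [0, 0, 0, 0, 1, 2, 2, 3, 4, 5, 9, 9, 9, 10]
Sorted: [4, 5, 7, 8, 9, 10, 10, 10, 10, 13]


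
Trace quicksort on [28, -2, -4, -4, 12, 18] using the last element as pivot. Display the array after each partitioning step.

Partition 1: pivot=18 at index 4 -> [-2, -4, -4, 12, 18, 28]
Partition 2: pivot=12 at index 3 -> [-2, -4, -4, 12, 18, 28]
Partition 3: pivot=-4 at index 1 -> [-4, -4, -2, 12, 18, 28]


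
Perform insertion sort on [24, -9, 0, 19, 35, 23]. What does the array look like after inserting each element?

First element 24 is already 'sorted'
Insert -9: shifted 1 elements -> [-9, 24, 0, 19, 35, 23]
Insert 0: shifted 1 elements -> [-9, 0, 24, 19, 35, 23]
Insert 19: shifted 1 elements -> [-9, 0, 19, 24, 35, 23]
Insert 35: shifted 0 elements -> [-9, 0, 19, 24, 35, 23]
Insert 23: shifted 2 elements -> [-9, 0, 19, 23, 24, 35]


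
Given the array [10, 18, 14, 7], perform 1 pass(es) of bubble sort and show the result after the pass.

After pass 1: [10, 14, 7, 18] (2 swaps)
Total swaps: 2


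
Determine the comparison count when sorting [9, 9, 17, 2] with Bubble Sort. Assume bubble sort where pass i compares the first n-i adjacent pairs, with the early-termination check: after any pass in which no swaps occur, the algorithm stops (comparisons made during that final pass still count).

Pass 1: compare adjacent pairs (0,1)..(2,3) = 3 comparison(s), 1 swap(s) -> [9, 9, 2, 17]
Pass 2: compare adjacent pairs (0,1)..(1,2) = 2 comparison(s), 1 swap(s) -> [9, 2, 9, 17]
Pass 3: compare adjacent pairs (0,1)..(0,1) = 1 comparison(s), 1 swap(s) -> [2, 9, 9, 17]
Every pass made at least one swap, so all n-1 passes run.
Total comparisons: 3 + 2 + 1 = 6


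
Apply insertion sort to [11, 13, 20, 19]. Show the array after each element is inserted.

First element 11 is already 'sorted'
Insert 13: shifted 0 elements -> [11, 13, 20, 19]
Insert 20: shifted 0 elements -> [11, 13, 20, 19]
Insert 19: shifted 1 elements -> [11, 13, 19, 20]


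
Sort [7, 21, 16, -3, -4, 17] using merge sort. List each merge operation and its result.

Divide and conquer:
  Merge [21] + [16] -> [16, 21]
  Merge [7] + [16, 21] -> [7, 16, 21]
  Merge [-4] + [17] -> [-4, 17]
  Merge [-3] + [-4, 17] -> [-4, -3, 17]
  Merge [7, 16, 21] + [-4, -3, 17] -> [-4, -3, 7, 16, 17, 21]


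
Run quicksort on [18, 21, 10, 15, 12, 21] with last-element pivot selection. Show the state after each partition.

Partition 1: pivot=21 at index 5 -> [18, 21, 10, 15, 12, 21]
Partition 2: pivot=12 at index 1 -> [10, 12, 18, 15, 21, 21]
Partition 3: pivot=21 at index 4 -> [10, 12, 18, 15, 21, 21]
Partition 4: pivot=15 at index 2 -> [10, 12, 15, 18, 21, 21]


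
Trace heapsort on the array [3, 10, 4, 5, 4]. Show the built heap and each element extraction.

Build heap: [10, 5, 4, 3, 4]
Extract 10: [5, 4, 4, 3, 10]
Extract 5: [4, 3, 4, 5, 10]
Extract 4: [4, 3, 4, 5, 10]
Extract 4: [3, 4, 4, 5, 10]


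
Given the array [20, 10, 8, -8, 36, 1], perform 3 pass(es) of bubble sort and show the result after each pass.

After pass 1: [10, 8, -8, 20, 1, 36] (4 swaps)
After pass 2: [8, -8, 10, 1, 20, 36] (3 swaps)
After pass 3: [-8, 8, 1, 10, 20, 36] (2 swaps)
Total swaps: 9


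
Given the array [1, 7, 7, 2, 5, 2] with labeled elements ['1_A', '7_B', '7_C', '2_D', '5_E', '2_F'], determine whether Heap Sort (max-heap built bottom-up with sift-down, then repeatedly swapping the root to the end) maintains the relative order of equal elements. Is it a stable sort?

Trace Heap Sort on the labeled array (the key is the number; the letter only tracks identity):
  Build max-heap: [7_B, 5_E, 7_C, 2_D, 1_A, 2_F]
  Swap root 7_B to index 5, re-heapify first 5 -> [7_C, 5_E, 2_F, 2_D, 1_A, 7_B]
  Swap root 7_C to index 4, re-heapify first 4 -> [5_E, 2_D, 2_F, 1_A, 7_C, 7_B]
  Swap root 5_E to index 3, re-heapify first 3 -> [2_D, 1_A, 2_F, 5_E, 7_C, 7_B]
  Swap root 2_D to index 2, re-heapify first 2 -> [2_F, 1_A, 2_D, 5_E, 7_C, 7_B]
  Swap root 2_F to index 1, re-heapify first 1 -> [1_A, 2_F, 2_D, 5_E, 7_C, 7_B]
Final order: [1_A, 2_F, 2_D, 5_E, 7_C, 7_B]
Equal keys:
  value 2: originally 2_D, 2_F; after sorting 2_F, 2_D -> order changed
  value 7: originally 7_B, 7_C; after sorting 7_C, 7_B -> order changed
Equal keys were reordered, so Heap Sort is not stable: heap construction and root-to-end swaps move elements without regard to the original order of equal keys. (One such input is enough; an unstable sort may happen to preserve order on other inputs, but it gives no guarantee.)
Answer: Not stable


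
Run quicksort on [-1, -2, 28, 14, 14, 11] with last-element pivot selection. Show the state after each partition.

Partition 1: pivot=11 at index 2 -> [-1, -2, 11, 14, 14, 28]
Partition 2: pivot=-2 at index 0 -> [-2, -1, 11, 14, 14, 28]
Partition 3: pivot=28 at index 5 -> [-2, -1, 11, 14, 14, 28]
Partition 4: pivot=14 at index 4 -> [-2, -1, 11, 14, 14, 28]


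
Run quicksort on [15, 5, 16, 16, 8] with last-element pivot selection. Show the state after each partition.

Partition 1: pivot=8 at index 1 -> [5, 8, 16, 16, 15]
Partition 2: pivot=15 at index 2 -> [5, 8, 15, 16, 16]
Partition 3: pivot=16 at index 4 -> [5, 8, 15, 16, 16]


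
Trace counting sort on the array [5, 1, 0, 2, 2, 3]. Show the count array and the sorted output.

Count array: [1, 1, 2, 1, 0, 1]
(count[i] = number of elements equal to i)
Cumulative count: [1, 2, 4, 5, 5, 6]
Sorted: [0, 1, 2, 2, 3, 5]


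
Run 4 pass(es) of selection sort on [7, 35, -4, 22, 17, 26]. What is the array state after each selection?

Pass 1: Select minimum -4 at index 2, swap -> [-4, 35, 7, 22, 17, 26]
Pass 2: Select minimum 7 at index 2, swap -> [-4, 7, 35, 22, 17, 26]
Pass 3: Select minimum 17 at index 4, swap -> [-4, 7, 17, 22, 35, 26]
Pass 4: Select minimum 22 at index 3, swap -> [-4, 7, 17, 22, 35, 26]


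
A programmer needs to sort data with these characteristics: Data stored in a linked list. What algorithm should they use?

Best choice: Merge sort
Reason: Merge sort doesn't require random access; can be done in O(1) extra space for linked lists


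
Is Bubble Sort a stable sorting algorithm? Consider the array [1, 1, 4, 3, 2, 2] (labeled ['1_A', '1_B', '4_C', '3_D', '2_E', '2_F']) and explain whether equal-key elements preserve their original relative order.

Trace Bubble Sort on the labeled array (the key is the number; the letter only tracks identity):
  After pass 1: [1_A, 1_B, 3_D, 2_E, 2_F, 4_C]
  After pass 2: [1_A, 1_B, 2_E, 2_F, 3_D, 4_C]
  After pass 3: [1_A, 1_B, 2_E, 2_F, 3_D, 4_C] (no swaps, done)
Final order: [1_A, 1_B, 2_E, 2_F, 3_D, 4_C]
Equal keys:
  value 1: originally 1_A, 1_B; after sorting 1_A, 1_B -> order preserved
  value 2: originally 2_E, 2_F; after sorting 2_E, 2_F -> order preserved
All equal keys kept their original relative order. Bubble Sort is stable: it only swaps adjacent elements when the left one is strictly greater, so equal keys never move past each other.
Answer: Stable


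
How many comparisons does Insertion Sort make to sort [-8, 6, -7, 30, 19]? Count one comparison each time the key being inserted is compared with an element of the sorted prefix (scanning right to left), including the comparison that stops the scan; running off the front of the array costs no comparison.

Insert 6: -8 <= 6 (stop) = 1 comparison(s) -> [-8, 6, -7, 30, 19]
Insert -7: 6 > -7 (shift), -8 <= -7 (stop) = 2 comparison(s) -> [-8, -7, 6, 30, 19]
Insert 30: 6 <= 30 (stop) = 1 comparison(s) -> [-8, -7, 6, 30, 19]
Insert 19: 30 > 19 (shift), 6 <= 19 (stop) = 2 comparison(s) -> [-8, -7, 6, 19, 30]
Total comparisons: 1 + 2 + 1 + 2 = 6


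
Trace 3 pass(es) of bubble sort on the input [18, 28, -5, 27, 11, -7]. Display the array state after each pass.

After pass 1: [18, -5, 27, 11, -7, 28] (4 swaps)
After pass 2: [-5, 18, 11, -7, 27, 28] (3 swaps)
After pass 3: [-5, 11, -7, 18, 27, 28] (2 swaps)
Total swaps: 9


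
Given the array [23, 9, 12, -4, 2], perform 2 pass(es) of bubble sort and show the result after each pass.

After pass 1: [9, 12, -4, 2, 23] (4 swaps)
After pass 2: [9, -4, 2, 12, 23] (2 swaps)
Total swaps: 6


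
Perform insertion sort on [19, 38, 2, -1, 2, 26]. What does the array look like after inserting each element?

First element 19 is already 'sorted'
Insert 38: shifted 0 elements -> [19, 38, 2, -1, 2, 26]
Insert 2: shifted 2 elements -> [2, 19, 38, -1, 2, 26]
Insert -1: shifted 3 elements -> [-1, 2, 19, 38, 2, 26]
Insert 2: shifted 2 elements -> [-1, 2, 2, 19, 38, 26]
Insert 26: shifted 1 elements -> [-1, 2, 2, 19, 26, 38]


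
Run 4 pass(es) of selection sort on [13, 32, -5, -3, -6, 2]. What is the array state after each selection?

Pass 1: Select minimum -6 at index 4, swap -> [-6, 32, -5, -3, 13, 2]
Pass 2: Select minimum -5 at index 2, swap -> [-6, -5, 32, -3, 13, 2]
Pass 3: Select minimum -3 at index 3, swap -> [-6, -5, -3, 32, 13, 2]
Pass 4: Select minimum 2 at index 5, swap -> [-6, -5, -3, 2, 13, 32]


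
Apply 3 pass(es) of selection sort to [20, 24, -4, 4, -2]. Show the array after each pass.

Pass 1: Select minimum -4 at index 2, swap -> [-4, 24, 20, 4, -2]
Pass 2: Select minimum -2 at index 4, swap -> [-4, -2, 20, 4, 24]
Pass 3: Select minimum 4 at index 3, swap -> [-4, -2, 4, 20, 24]


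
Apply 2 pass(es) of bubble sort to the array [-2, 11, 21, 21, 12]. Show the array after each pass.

After pass 1: [-2, 11, 21, 12, 21] (1 swaps)
After pass 2: [-2, 11, 12, 21, 21] (1 swaps)
Total swaps: 2


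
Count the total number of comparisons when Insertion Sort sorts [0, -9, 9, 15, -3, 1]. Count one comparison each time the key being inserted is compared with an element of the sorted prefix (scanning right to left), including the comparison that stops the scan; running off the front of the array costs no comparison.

Insert -9: 0 > -9 (shift), reached front = 1 comparison(s) -> [-9, 0, 9, 15, -3, 1]
Insert 9: 0 <= 9 (stop) = 1 comparison(s) -> [-9, 0, 9, 15, -3, 1]
Insert 15: 9 <= 15 (stop) = 1 comparison(s) -> [-9, 0, 9, 15, -3, 1]
Insert -3: 15 > -3 (shift), 9 > -3 (shift), 0 > -3 (shift), -9 <= -3 (stop) = 4 comparison(s) -> [-9, -3, 0, 9, 15, 1]
Insert 1: 15 > 1 (shift), 9 > 1 (shift), 0 <= 1 (stop) = 3 comparison(s) -> [-9, -3, 0, 1, 9, 15]
Total comparisons: 1 + 1 + 1 + 4 + 3 = 10


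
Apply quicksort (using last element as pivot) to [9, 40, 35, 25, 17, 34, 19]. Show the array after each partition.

Partition 1: pivot=19 at index 2 -> [9, 17, 19, 25, 40, 34, 35]
Partition 2: pivot=17 at index 1 -> [9, 17, 19, 25, 40, 34, 35]
Partition 3: pivot=35 at index 5 -> [9, 17, 19, 25, 34, 35, 40]
Partition 4: pivot=34 at index 4 -> [9, 17, 19, 25, 34, 35, 40]


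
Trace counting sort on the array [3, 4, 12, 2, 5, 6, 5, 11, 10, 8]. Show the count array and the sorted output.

Count array: [0, 0, 1, 1, 1, 2, 1, 0, 1, 0, 1, 1, 1]
(count[i] = number of elements equal to i)
Cumulative count: [0, 0, 1, 2, 3, 5, 6, 6, 7, 7, 8, 9, 10]
Sorted: [2, 3, 4, 5, 5, 6, 8, 10, 11, 12]


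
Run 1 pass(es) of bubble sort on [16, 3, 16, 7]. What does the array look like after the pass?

After pass 1: [3, 16, 7, 16] (2 swaps)
Total swaps: 2


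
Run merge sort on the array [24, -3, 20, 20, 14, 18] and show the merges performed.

Divide and conquer:
  Merge [-3] + [20] -> [-3, 20]
  Merge [24] + [-3, 20] -> [-3, 20, 24]
  Merge [14] + [18] -> [14, 18]
  Merge [20] + [14, 18] -> [14, 18, 20]
  Merge [-3, 20, 24] + [14, 18, 20] -> [-3, 14, 18, 20, 20, 24]


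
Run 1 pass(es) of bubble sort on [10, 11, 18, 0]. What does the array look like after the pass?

After pass 1: [10, 11, 0, 18] (1 swaps)
Total swaps: 1


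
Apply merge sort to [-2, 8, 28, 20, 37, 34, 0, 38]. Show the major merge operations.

Divide and conquer:
  Merge [-2] + [8] -> [-2, 8]
  Merge [28] + [20] -> [20, 28]
  Merge [-2, 8] + [20, 28] -> [-2, 8, 20, 28]
  Merge [37] + [34] -> [34, 37]
  Merge [0] + [38] -> [0, 38]
  Merge [34, 37] + [0, 38] -> [0, 34, 37, 38]
  Merge [-2, 8, 20, 28] + [0, 34, 37, 38] -> [-2, 0, 8, 20, 28, 34, 37, 38]


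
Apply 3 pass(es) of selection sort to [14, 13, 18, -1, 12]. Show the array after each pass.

Pass 1: Select minimum -1 at index 3, swap -> [-1, 13, 18, 14, 12]
Pass 2: Select minimum 12 at index 4, swap -> [-1, 12, 18, 14, 13]
Pass 3: Select minimum 13 at index 4, swap -> [-1, 12, 13, 14, 18]


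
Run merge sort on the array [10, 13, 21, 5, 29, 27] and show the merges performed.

Divide and conquer:
  Merge [13] + [21] -> [13, 21]
  Merge [10] + [13, 21] -> [10, 13, 21]
  Merge [29] + [27] -> [27, 29]
  Merge [5] + [27, 29] -> [5, 27, 29]
  Merge [10, 13, 21] + [5, 27, 29] -> [5, 10, 13, 21, 27, 29]


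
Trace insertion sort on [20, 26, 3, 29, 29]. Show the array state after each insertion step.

First element 20 is already 'sorted'
Insert 26: shifted 0 elements -> [20, 26, 3, 29, 29]
Insert 3: shifted 2 elements -> [3, 20, 26, 29, 29]
Insert 29: shifted 0 elements -> [3, 20, 26, 29, 29]
Insert 29: shifted 0 elements -> [3, 20, 26, 29, 29]


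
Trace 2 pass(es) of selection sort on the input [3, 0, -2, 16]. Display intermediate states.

Pass 1: Select minimum -2 at index 2, swap -> [-2, 0, 3, 16]
Pass 2: Select minimum 0 at index 1, swap -> [-2, 0, 3, 16]


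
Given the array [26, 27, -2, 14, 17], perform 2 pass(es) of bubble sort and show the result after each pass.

After pass 1: [26, -2, 14, 17, 27] (3 swaps)
After pass 2: [-2, 14, 17, 26, 27] (3 swaps)
Total swaps: 6


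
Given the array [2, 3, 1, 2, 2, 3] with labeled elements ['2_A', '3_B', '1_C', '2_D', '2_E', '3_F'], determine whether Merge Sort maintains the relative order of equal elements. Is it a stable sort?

Trace Merge Sort on the labeled array (the key is the number; the letter only tracks identity):
  Merge [3_B] + [1_C] -> [1_C, 3_B]
  Merge [2_A] + [1_C, 3_B] -> [1_C, 2_A, 3_B]
  Merge [2_E] + [3_F] -> [2_E, 3_F]
  Merge [2_D] + [2_E, 3_F] -> [2_D, 2_E, 3_F]
  Merge [1_C, 2_A, 3_B] + [2_D, 2_E, 3_F] -> [1_C, 2_A, 2_D, 2_E, 3_B, 3_F]
Final order: [1_C, 2_A, 2_D, 2_E, 3_B, 3_F]
Equal keys:
  value 2: originally 2_A, 2_D, 2_E; after sorting 2_A, 2_D, 2_E -> order preserved
  value 3: originally 3_B, 3_F; after sorting 3_B, 3_F -> order preserved
All equal keys kept their original relative order. Merge Sort is stable: when the heads of the two halves are equal the merge takes from the left half first.
Answer: Stable


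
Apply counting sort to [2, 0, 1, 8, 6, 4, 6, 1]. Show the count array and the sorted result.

Count array: [1, 2, 1, 0, 1, 0, 2, 0, 1]
(count[i] = number of elements equal to i)
Cumulative count: [1, 3, 4, 4, 5, 5, 7, 7, 8]
Sorted: [0, 1, 1, 2, 4, 6, 6, 8]


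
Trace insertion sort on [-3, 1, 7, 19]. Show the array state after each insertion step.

First element -3 is already 'sorted'
Insert 1: shifted 0 elements -> [-3, 1, 7, 19]
Insert 7: shifted 0 elements -> [-3, 1, 7, 19]
Insert 19: shifted 0 elements -> [-3, 1, 7, 19]


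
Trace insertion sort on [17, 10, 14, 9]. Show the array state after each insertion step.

First element 17 is already 'sorted'
Insert 10: shifted 1 elements -> [10, 17, 14, 9]
Insert 14: shifted 1 elements -> [10, 14, 17, 9]
Insert 9: shifted 3 elements -> [9, 10, 14, 17]


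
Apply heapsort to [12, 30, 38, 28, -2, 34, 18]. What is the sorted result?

Build heap: [38, 30, 34, 28, -2, 12, 18]
Extract 38: [34, 30, 18, 28, -2, 12, 38]
Extract 34: [30, 28, 18, 12, -2, 34, 38]
Extract 30: [28, 12, 18, -2, 30, 34, 38]
Extract 28: [18, 12, -2, 28, 30, 34, 38]
Extract 18: [12, -2, 18, 28, 30, 34, 38]
Extract 12: [-2, 12, 18, 28, 30, 34, 38]


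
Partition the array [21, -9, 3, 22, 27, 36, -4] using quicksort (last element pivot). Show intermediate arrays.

Partition 1: pivot=-4 at index 1 -> [-9, -4, 3, 22, 27, 36, 21]
Partition 2: pivot=21 at index 3 -> [-9, -4, 3, 21, 27, 36, 22]
Partition 3: pivot=22 at index 4 -> [-9, -4, 3, 21, 22, 36, 27]
Partition 4: pivot=27 at index 5 -> [-9, -4, 3, 21, 22, 27, 36]


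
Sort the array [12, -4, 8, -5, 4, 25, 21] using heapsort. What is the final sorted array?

Build heap: [25, 4, 21, -5, -4, 8, 12]
Extract 25: [21, 4, 12, -5, -4, 8, 25]
Extract 21: [12, 4, 8, -5, -4, 21, 25]
Extract 12: [8, 4, -4, -5, 12, 21, 25]
Extract 8: [4, -5, -4, 8, 12, 21, 25]
Extract 4: [-4, -5, 4, 8, 12, 21, 25]
Extract -4: [-5, -4, 4, 8, 12, 21, 25]


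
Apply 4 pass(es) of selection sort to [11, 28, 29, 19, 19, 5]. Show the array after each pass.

Pass 1: Select minimum 5 at index 5, swap -> [5, 28, 29, 19, 19, 11]
Pass 2: Select minimum 11 at index 5, swap -> [5, 11, 29, 19, 19, 28]
Pass 3: Select minimum 19 at index 3, swap -> [5, 11, 19, 29, 19, 28]
Pass 4: Select minimum 19 at index 4, swap -> [5, 11, 19, 19, 29, 28]


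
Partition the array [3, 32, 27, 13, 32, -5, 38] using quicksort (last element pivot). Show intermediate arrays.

Partition 1: pivot=38 at index 6 -> [3, 32, 27, 13, 32, -5, 38]
Partition 2: pivot=-5 at index 0 -> [-5, 32, 27, 13, 32, 3, 38]
Partition 3: pivot=3 at index 1 -> [-5, 3, 27, 13, 32, 32, 38]
Partition 4: pivot=32 at index 5 -> [-5, 3, 27, 13, 32, 32, 38]
Partition 5: pivot=32 at index 4 -> [-5, 3, 27, 13, 32, 32, 38]
Partition 6: pivot=13 at index 2 -> [-5, 3, 13, 27, 32, 32, 38]


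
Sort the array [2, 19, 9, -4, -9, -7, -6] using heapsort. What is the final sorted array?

Build heap: [19, 2, 9, -4, -9, -7, -6]
Extract 19: [9, 2, -6, -4, -9, -7, 19]
Extract 9: [2, -4, -6, -7, -9, 9, 19]
Extract 2: [-4, -7, -6, -9, 2, 9, 19]
Extract -4: [-6, -7, -9, -4, 2, 9, 19]
Extract -6: [-7, -9, -6, -4, 2, 9, 19]
Extract -7: [-9, -7, -6, -4, 2, 9, 19]


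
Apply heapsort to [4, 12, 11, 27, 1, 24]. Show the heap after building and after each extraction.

Build heap: [27, 12, 24, 4, 1, 11]
Extract 27: [24, 12, 11, 4, 1, 27]
Extract 24: [12, 4, 11, 1, 24, 27]
Extract 12: [11, 4, 1, 12, 24, 27]
Extract 11: [4, 1, 11, 12, 24, 27]
Extract 4: [1, 4, 11, 12, 24, 27]


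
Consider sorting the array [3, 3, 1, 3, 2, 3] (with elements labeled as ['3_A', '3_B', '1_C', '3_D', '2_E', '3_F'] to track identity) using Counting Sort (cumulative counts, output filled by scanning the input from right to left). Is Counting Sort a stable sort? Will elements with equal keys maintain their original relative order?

Trace Counting Sort on the labeled array (the key is the number; the letter only tracks identity):
  Counts for values 0..3: [0, 1, 1, 4]
  Cumulative counts: [0, 1, 2, 6]
  Scan right to left: place 3_F at output index 5
  Scan right to left: place 2_E at output index 1
  Scan right to left: place 3_D at output index 4
  Scan right to left: place 1_C at output index 0
  Scan right to left: place 3_B at output index 3
  Scan right to left: place 3_A at output index 2
  Output: [1_C, 2_E, 3_A, 3_B, 3_D, 3_F]
Equal keys:
  value 3: originally 3_A, 3_B, 3_D, 3_F; after sorting 3_A, 3_B, 3_D, 3_F -> order preserved
All equal keys kept their original relative order. Counting Sort is stable: scanning the input right to left with decreasing cumulative counts places later duplicates at later output positions.
Answer: Stable


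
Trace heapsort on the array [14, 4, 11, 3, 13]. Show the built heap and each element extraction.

Build heap: [14, 13, 11, 3, 4]
Extract 14: [13, 4, 11, 3, 14]
Extract 13: [11, 4, 3, 13, 14]
Extract 11: [4, 3, 11, 13, 14]
Extract 4: [3, 4, 11, 13, 14]


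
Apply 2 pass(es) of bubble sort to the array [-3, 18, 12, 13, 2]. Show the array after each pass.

After pass 1: [-3, 12, 13, 2, 18] (3 swaps)
After pass 2: [-3, 12, 2, 13, 18] (1 swaps)
Total swaps: 4


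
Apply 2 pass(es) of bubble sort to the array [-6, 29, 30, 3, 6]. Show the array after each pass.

After pass 1: [-6, 29, 3, 6, 30] (2 swaps)
After pass 2: [-6, 3, 6, 29, 30] (2 swaps)
Total swaps: 4


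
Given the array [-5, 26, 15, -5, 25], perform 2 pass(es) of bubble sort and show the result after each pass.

After pass 1: [-5, 15, -5, 25, 26] (3 swaps)
After pass 2: [-5, -5, 15, 25, 26] (1 swaps)
Total swaps: 4


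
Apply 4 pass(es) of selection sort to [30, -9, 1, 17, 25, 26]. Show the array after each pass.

Pass 1: Select minimum -9 at index 1, swap -> [-9, 30, 1, 17, 25, 26]
Pass 2: Select minimum 1 at index 2, swap -> [-9, 1, 30, 17, 25, 26]
Pass 3: Select minimum 17 at index 3, swap -> [-9, 1, 17, 30, 25, 26]
Pass 4: Select minimum 25 at index 4, swap -> [-9, 1, 17, 25, 30, 26]


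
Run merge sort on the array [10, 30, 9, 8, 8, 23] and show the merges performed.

Divide and conquer:
  Merge [30] + [9] -> [9, 30]
  Merge [10] + [9, 30] -> [9, 10, 30]
  Merge [8] + [23] -> [8, 23]
  Merge [8] + [8, 23] -> [8, 8, 23]
  Merge [9, 10, 30] + [8, 8, 23] -> [8, 8, 9, 10, 23, 30]


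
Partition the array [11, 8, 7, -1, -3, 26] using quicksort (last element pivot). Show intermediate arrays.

Partition 1: pivot=26 at index 5 -> [11, 8, 7, -1, -3, 26]
Partition 2: pivot=-3 at index 0 -> [-3, 8, 7, -1, 11, 26]
Partition 3: pivot=11 at index 4 -> [-3, 8, 7, -1, 11, 26]
Partition 4: pivot=-1 at index 1 -> [-3, -1, 7, 8, 11, 26]
Partition 5: pivot=8 at index 3 -> [-3, -1, 7, 8, 11, 26]


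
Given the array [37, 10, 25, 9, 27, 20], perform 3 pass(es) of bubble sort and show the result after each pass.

After pass 1: [10, 25, 9, 27, 20, 37] (5 swaps)
After pass 2: [10, 9, 25, 20, 27, 37] (2 swaps)
After pass 3: [9, 10, 20, 25, 27, 37] (2 swaps)
Total swaps: 9


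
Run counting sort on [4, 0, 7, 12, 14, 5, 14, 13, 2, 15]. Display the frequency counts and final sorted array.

Count array: [1, 0, 1, 0, 1, 1, 0, 1, 0, 0, 0, 0, 1, 1, 2, 1]
(count[i] = number of elements equal to i)
Cumulative count: [1, 1, 2, 2, 3, 4, 4, 5, 5, 5, 5, 5, 6, 7, 9, 10]
Sorted: [0, 2, 4, 5, 7, 12, 13, 14, 14, 15]


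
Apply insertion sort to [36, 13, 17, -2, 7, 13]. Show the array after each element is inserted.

First element 36 is already 'sorted'
Insert 13: shifted 1 elements -> [13, 36, 17, -2, 7, 13]
Insert 17: shifted 1 elements -> [13, 17, 36, -2, 7, 13]
Insert -2: shifted 3 elements -> [-2, 13, 17, 36, 7, 13]
Insert 7: shifted 3 elements -> [-2, 7, 13, 17, 36, 13]
Insert 13: shifted 2 elements -> [-2, 7, 13, 13, 17, 36]


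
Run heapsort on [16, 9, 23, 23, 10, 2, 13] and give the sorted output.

Build heap: [23, 16, 23, 9, 10, 2, 13]
Extract 23: [23, 16, 13, 9, 10, 2, 23]
Extract 23: [16, 10, 13, 9, 2, 23, 23]
Extract 16: [13, 10, 2, 9, 16, 23, 23]
Extract 13: [10, 9, 2, 13, 16, 23, 23]
Extract 10: [9, 2, 10, 13, 16, 23, 23]
Extract 9: [2, 9, 10, 13, 16, 23, 23]


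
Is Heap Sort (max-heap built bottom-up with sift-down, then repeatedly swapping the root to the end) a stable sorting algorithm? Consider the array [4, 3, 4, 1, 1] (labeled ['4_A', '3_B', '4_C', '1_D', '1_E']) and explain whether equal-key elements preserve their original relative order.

Trace Heap Sort on the labeled array (the key is the number; the letter only tracks identity):
  Build max-heap: [4_A, 3_B, 4_C, 1_D, 1_E]
  Swap root 4_A to index 4, re-heapify first 4 -> [4_C, 3_B, 1_E, 1_D, 4_A]
  Swap root 4_C to index 3, re-heapify first 3 -> [3_B, 1_D, 1_E, 4_C, 4_A]
  Swap root 3_B to index 2, re-heapify first 2 -> [1_E, 1_D, 3_B, 4_C, 4_A]
  Swap root 1_E to index 1, re-heapify first 1 -> [1_D, 1_E, 3_B, 4_C, 4_A]
Final order: [1_D, 1_E, 3_B, 4_C, 4_A]
Equal keys:
  value 1: originally 1_D, 1_E; after sorting 1_D, 1_E -> order preserved
  value 4: originally 4_A, 4_C; after sorting 4_C, 4_A -> order changed
Equal keys were reordered, so Heap Sort is not stable: heap construction and root-to-end swaps move elements without regard to the original order of equal keys. (One such input is enough; an unstable sort may happen to preserve order on other inputs, but it gives no guarantee.)
Answer: Not stable


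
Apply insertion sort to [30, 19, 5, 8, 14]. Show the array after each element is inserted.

First element 30 is already 'sorted'
Insert 19: shifted 1 elements -> [19, 30, 5, 8, 14]
Insert 5: shifted 2 elements -> [5, 19, 30, 8, 14]
Insert 8: shifted 2 elements -> [5, 8, 19, 30, 14]
Insert 14: shifted 2 elements -> [5, 8, 14, 19, 30]


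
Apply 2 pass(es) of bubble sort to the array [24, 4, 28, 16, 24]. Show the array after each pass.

After pass 1: [4, 24, 16, 24, 28] (3 swaps)
After pass 2: [4, 16, 24, 24, 28] (1 swaps)
Total swaps: 4


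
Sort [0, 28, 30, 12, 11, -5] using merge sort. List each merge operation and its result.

Divide and conquer:
  Merge [28] + [30] -> [28, 30]
  Merge [0] + [28, 30] -> [0, 28, 30]
  Merge [11] + [-5] -> [-5, 11]
  Merge [12] + [-5, 11] -> [-5, 11, 12]
  Merge [0, 28, 30] + [-5, 11, 12] -> [-5, 0, 11, 12, 28, 30]


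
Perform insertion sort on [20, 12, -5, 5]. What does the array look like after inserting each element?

First element 20 is already 'sorted'
Insert 12: shifted 1 elements -> [12, 20, -5, 5]
Insert -5: shifted 2 elements -> [-5, 12, 20, 5]
Insert 5: shifted 2 elements -> [-5, 5, 12, 20]


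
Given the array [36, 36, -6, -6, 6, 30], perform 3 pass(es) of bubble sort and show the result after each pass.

After pass 1: [36, -6, -6, 6, 30, 36] (4 swaps)
After pass 2: [-6, -6, 6, 30, 36, 36] (4 swaps)
After pass 3: [-6, -6, 6, 30, 36, 36] (0 swaps)
Total swaps: 8


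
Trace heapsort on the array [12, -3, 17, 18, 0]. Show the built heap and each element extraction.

Build heap: [18, 12, 17, -3, 0]
Extract 18: [17, 12, 0, -3, 18]
Extract 17: [12, -3, 0, 17, 18]
Extract 12: [0, -3, 12, 17, 18]
Extract 0: [-3, 0, 12, 17, 18]


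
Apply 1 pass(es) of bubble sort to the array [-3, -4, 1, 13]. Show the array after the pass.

After pass 1: [-4, -3, 1, 13] (1 swaps)
Total swaps: 1


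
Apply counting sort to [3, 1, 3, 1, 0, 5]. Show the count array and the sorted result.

Count array: [1, 2, 0, 2, 0, 1]
(count[i] = number of elements equal to i)
Cumulative count: [1, 3, 3, 5, 5, 6]
Sorted: [0, 1, 1, 3, 3, 5]


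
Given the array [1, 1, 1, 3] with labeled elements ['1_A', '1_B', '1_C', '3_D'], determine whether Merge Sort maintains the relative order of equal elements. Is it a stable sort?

Trace Merge Sort on the labeled array (the key is the number; the letter only tracks identity):
  Merge [1_A] + [1_B] -> [1_A, 1_B]
  Merge [1_C] + [3_D] -> [1_C, 3_D]
  Merge [1_A, 1_B] + [1_C, 3_D] -> [1_A, 1_B, 1_C, 3_D]
Final order: [1_A, 1_B, 1_C, 3_D]
Equal keys:
  value 1: originally 1_A, 1_B, 1_C; after sorting 1_A, 1_B, 1_C -> order preserved
All equal keys kept their original relative order. Merge Sort is stable: when the heads of the two halves are equal the merge takes from the left half first.
Answer: Stable


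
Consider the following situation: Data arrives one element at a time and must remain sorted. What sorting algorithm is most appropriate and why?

Best choice: Insertion sort
Reason: Insertion sort naturally handles online/streaming input by inserting each new element into sorted position


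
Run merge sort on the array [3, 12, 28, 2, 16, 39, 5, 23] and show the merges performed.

Divide and conquer:
  Merge [3] + [12] -> [3, 12]
  Merge [28] + [2] -> [2, 28]
  Merge [3, 12] + [2, 28] -> [2, 3, 12, 28]
  Merge [16] + [39] -> [16, 39]
  Merge [5] + [23] -> [5, 23]
  Merge [16, 39] + [5, 23] -> [5, 16, 23, 39]
  Merge [2, 3, 12, 28] + [5, 16, 23, 39] -> [2, 3, 5, 12, 16, 23, 28, 39]


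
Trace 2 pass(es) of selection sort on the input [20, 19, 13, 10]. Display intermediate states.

Pass 1: Select minimum 10 at index 3, swap -> [10, 19, 13, 20]
Pass 2: Select minimum 13 at index 2, swap -> [10, 13, 19, 20]


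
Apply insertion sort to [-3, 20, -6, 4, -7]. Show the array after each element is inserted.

First element -3 is already 'sorted'
Insert 20: shifted 0 elements -> [-3, 20, -6, 4, -7]
Insert -6: shifted 2 elements -> [-6, -3, 20, 4, -7]
Insert 4: shifted 1 elements -> [-6, -3, 4, 20, -7]
Insert -7: shifted 4 elements -> [-7, -6, -3, 4, 20]


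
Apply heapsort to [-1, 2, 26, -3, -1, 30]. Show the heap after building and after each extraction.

Build heap: [30, 2, 26, -3, -1, -1]
Extract 30: [26, 2, -1, -3, -1, 30]
Extract 26: [2, -1, -1, -3, 26, 30]
Extract 2: [-1, -3, -1, 2, 26, 30]
Extract -1: [-1, -3, -1, 2, 26, 30]
Extract -1: [-3, -1, -1, 2, 26, 30]


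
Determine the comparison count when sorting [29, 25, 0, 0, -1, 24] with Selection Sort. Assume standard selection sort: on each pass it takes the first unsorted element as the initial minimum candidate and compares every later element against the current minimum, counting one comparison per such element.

Pass 1: scan indices 1..5 for the minimum = 5 comparison(s); min is -1, place at index 0 -> [-1, 25, 0, 0, 29, 24]
Pass 2: scan indices 2..5 for the minimum = 4 comparison(s); min is 0, place at index 1 -> [-1, 0, 25, 0, 29, 24]
Pass 3: scan indices 3..5 for the minimum = 3 comparison(s); min is 0, place at index 2 -> [-1, 0, 0, 25, 29, 24]
Pass 4: scan indices 4..5 for the minimum = 2 comparison(s); min is 24, place at index 3 -> [-1, 0, 0, 24, 29, 25]
Pass 5: scan indices 5..5 for the minimum = 1 comparison(s); min is 25, place at index 4 -> [-1, 0, 0, 24, 25, 29]
Selection sort always scans the whole unsorted suffix, so the count is (n-1) + (n-2) + ... + 1 = n(n-1)/2 = 6*5/2 = 15 regardless of the input order.
Total comparisons: 5 + 4 + 3 + 2 + 1 = 15


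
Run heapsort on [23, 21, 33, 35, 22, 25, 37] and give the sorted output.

Build heap: [37, 35, 33, 21, 22, 25, 23]
Extract 37: [35, 23, 33, 21, 22, 25, 37]
Extract 35: [33, 23, 25, 21, 22, 35, 37]
Extract 33: [25, 23, 22, 21, 33, 35, 37]
Extract 25: [23, 21, 22, 25, 33, 35, 37]
Extract 23: [22, 21, 23, 25, 33, 35, 37]
Extract 22: [21, 22, 23, 25, 33, 35, 37]


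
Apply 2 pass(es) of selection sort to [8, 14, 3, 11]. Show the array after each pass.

Pass 1: Select minimum 3 at index 2, swap -> [3, 14, 8, 11]
Pass 2: Select minimum 8 at index 2, swap -> [3, 8, 14, 11]


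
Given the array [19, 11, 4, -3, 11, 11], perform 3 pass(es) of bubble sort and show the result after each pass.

After pass 1: [11, 4, -3, 11, 11, 19] (5 swaps)
After pass 2: [4, -3, 11, 11, 11, 19] (2 swaps)
After pass 3: [-3, 4, 11, 11, 11, 19] (1 swaps)
Total swaps: 8


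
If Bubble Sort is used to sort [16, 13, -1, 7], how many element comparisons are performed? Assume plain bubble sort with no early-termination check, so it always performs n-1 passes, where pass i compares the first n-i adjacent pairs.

Pass 1: compare adjacent pairs (0,1)..(2,3) = 3 comparison(s), 3 swap(s) -> [13, -1, 7, 16]
Pass 2: compare adjacent pairs (0,1)..(1,2) = 2 comparison(s), 2 swap(s) -> [-1, 7, 13, 16]
Pass 3: compare adjacent pairs (0,1)..(0,1) = 1 comparison(s), 0 swap(s) -> [-1, 7, 13, 16]
Total comparisons: 3 + 2 + 1 = 6


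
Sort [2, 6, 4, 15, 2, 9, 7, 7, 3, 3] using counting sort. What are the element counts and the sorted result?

Count array: [0, 0, 2, 2, 1, 0, 1, 2, 0, 1, 0, 0, 0, 0, 0, 1]
(count[i] = number of elements equal to i)
Cumulative count: [0, 0, 2, 4, 5, 5, 6, 8, 8, 9, 9, 9, 9, 9, 9, 10]
Sorted: [2, 2, 3, 3, 4, 6, 7, 7, 9, 15]


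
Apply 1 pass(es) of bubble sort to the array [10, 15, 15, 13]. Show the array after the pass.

After pass 1: [10, 15, 13, 15] (1 swaps)
Total swaps: 1


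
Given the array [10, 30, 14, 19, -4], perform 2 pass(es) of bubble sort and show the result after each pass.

After pass 1: [10, 14, 19, -4, 30] (3 swaps)
After pass 2: [10, 14, -4, 19, 30] (1 swaps)
Total swaps: 4


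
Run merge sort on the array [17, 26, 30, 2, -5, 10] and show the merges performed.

Divide and conquer:
  Merge [26] + [30] -> [26, 30]
  Merge [17] + [26, 30] -> [17, 26, 30]
  Merge [-5] + [10] -> [-5, 10]
  Merge [2] + [-5, 10] -> [-5, 2, 10]
  Merge [17, 26, 30] + [-5, 2, 10] -> [-5, 2, 10, 17, 26, 30]


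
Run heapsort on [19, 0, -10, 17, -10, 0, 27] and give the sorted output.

Build heap: [27, 17, 19, 0, -10, 0, -10]
Extract 27: [19, 17, 0, 0, -10, -10, 27]
Extract 19: [17, 0, 0, -10, -10, 19, 27]
Extract 17: [0, -10, 0, -10, 17, 19, 27]
Extract 0: [0, -10, -10, 0, 17, 19, 27]
Extract 0: [-10, -10, 0, 0, 17, 19, 27]
Extract -10: [-10, -10, 0, 0, 17, 19, 27]


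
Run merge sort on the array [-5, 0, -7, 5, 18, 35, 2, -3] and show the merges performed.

Divide and conquer:
  Merge [-5] + [0] -> [-5, 0]
  Merge [-7] + [5] -> [-7, 5]
  Merge [-5, 0] + [-7, 5] -> [-7, -5, 0, 5]
  Merge [18] + [35] -> [18, 35]
  Merge [2] + [-3] -> [-3, 2]
  Merge [18, 35] + [-3, 2] -> [-3, 2, 18, 35]
  Merge [-7, -5, 0, 5] + [-3, 2, 18, 35] -> [-7, -5, -3, 0, 2, 5, 18, 35]


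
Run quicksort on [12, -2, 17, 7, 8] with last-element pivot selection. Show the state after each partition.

Partition 1: pivot=8 at index 2 -> [-2, 7, 8, 12, 17]
Partition 2: pivot=7 at index 1 -> [-2, 7, 8, 12, 17]
Partition 3: pivot=17 at index 4 -> [-2, 7, 8, 12, 17]


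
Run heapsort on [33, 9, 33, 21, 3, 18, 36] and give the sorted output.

Build heap: [36, 21, 33, 9, 3, 18, 33]
Extract 36: [33, 21, 33, 9, 3, 18, 36]
Extract 33: [33, 21, 18, 9, 3, 33, 36]
Extract 33: [21, 9, 18, 3, 33, 33, 36]
Extract 21: [18, 9, 3, 21, 33, 33, 36]
Extract 18: [9, 3, 18, 21, 33, 33, 36]
Extract 9: [3, 9, 18, 21, 33, 33, 36]


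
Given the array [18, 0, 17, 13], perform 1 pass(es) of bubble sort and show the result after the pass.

After pass 1: [0, 17, 13, 18] (3 swaps)
Total swaps: 3


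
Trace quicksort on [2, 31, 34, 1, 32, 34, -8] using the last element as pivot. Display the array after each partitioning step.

Partition 1: pivot=-8 at index 0 -> [-8, 31, 34, 1, 32, 34, 2]
Partition 2: pivot=2 at index 2 -> [-8, 1, 2, 31, 32, 34, 34]
Partition 3: pivot=34 at index 6 -> [-8, 1, 2, 31, 32, 34, 34]
Partition 4: pivot=34 at index 5 -> [-8, 1, 2, 31, 32, 34, 34]
Partition 5: pivot=32 at index 4 -> [-8, 1, 2, 31, 32, 34, 34]


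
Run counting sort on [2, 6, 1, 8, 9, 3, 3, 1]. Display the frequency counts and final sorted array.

Count array: [0, 2, 1, 2, 0, 0, 1, 0, 1, 1]
(count[i] = number of elements equal to i)
Cumulative count: [0, 2, 3, 5, 5, 5, 6, 6, 7, 8]
Sorted: [1, 1, 2, 3, 3, 6, 8, 9]


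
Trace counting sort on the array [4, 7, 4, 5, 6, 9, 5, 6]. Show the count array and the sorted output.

Count array: [0, 0, 0, 0, 2, 2, 2, 1, 0, 1]
(count[i] = number of elements equal to i)
Cumulative count: [0, 0, 0, 0, 2, 4, 6, 7, 7, 8]
Sorted: [4, 4, 5, 5, 6, 6, 7, 9]


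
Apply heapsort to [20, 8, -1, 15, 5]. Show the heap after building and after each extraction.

Build heap: [20, 15, -1, 8, 5]
Extract 20: [15, 8, -1, 5, 20]
Extract 15: [8, 5, -1, 15, 20]
Extract 8: [5, -1, 8, 15, 20]
Extract 5: [-1, 5, 8, 15, 20]
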